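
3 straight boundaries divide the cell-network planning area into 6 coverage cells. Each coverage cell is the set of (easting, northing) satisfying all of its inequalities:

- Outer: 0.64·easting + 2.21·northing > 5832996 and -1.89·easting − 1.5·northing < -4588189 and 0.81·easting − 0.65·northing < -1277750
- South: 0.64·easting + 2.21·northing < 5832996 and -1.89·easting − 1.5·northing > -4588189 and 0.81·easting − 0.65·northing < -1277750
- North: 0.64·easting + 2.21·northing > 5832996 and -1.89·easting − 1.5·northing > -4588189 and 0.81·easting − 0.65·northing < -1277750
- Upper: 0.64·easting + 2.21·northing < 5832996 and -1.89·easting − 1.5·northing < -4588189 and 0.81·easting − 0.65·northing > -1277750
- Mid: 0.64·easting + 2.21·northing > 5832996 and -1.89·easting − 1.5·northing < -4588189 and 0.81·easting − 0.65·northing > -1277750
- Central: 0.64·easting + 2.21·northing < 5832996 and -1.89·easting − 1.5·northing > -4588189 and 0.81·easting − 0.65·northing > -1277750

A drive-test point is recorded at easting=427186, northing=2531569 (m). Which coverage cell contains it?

0.64·427186 + 2.21·2531569 = 5868166.530, which is > 5832996
-1.89·427186 − 1.5·2531569 = -4604735.040, which is < -4588189
0.81·427186 − 0.65·2531569 = -1299499.190, which is < -1277750
This sign pattern matches Outer.

Outer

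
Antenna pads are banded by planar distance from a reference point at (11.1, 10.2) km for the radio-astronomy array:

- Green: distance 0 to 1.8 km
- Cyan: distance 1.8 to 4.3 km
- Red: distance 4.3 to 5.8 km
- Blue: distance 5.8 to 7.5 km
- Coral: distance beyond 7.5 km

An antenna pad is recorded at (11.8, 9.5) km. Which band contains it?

Distance = √((11.8−11.1)² + (9.5−10.2)²) = √(0.490 + 0.490) = 0.990 km.
0 ≤ 0.990 < 1.8 → Green.

Green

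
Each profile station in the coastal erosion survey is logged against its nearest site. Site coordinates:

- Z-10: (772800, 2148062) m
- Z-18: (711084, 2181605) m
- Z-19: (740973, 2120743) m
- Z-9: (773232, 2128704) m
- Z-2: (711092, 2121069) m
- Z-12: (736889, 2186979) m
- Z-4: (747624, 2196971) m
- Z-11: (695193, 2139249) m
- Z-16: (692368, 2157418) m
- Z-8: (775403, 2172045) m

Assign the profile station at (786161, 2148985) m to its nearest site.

Squared distances to each site:
Z-10: 179368250.000; Z-18: 6700620329.000; Z-19: 2839565908.000; Z-9: 578478002.000; Z-2: 6414657817.000; Z-12: 3871274020.000; Z-4: 3787756565.000; Z-11: 8369966720.000; Z-16: 8868242338.000; Z-8: 647498164.000.
Minimum at Z-10.

Z-10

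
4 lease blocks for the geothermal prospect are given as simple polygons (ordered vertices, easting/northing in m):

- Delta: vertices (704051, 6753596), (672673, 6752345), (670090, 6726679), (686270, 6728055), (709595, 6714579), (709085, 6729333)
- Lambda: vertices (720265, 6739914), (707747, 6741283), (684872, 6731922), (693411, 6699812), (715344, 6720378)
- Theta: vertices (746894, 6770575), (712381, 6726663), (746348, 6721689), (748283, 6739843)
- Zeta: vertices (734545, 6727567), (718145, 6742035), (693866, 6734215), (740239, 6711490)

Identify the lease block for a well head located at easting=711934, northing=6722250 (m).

Lambda

Cast a ray rightward from (711934, 6722250). For each polygon, the edges (by vertex number in listed order) whose endpoints lie on opposite sides of northing = 6722250, where each meets that height, and whether that is right or left of the point:
Delta: 4–5 at easting≈696317.6 (left), 5–6 at easting≈709329.8 (left) → 0 crossings.
Lambda: 3–4 at easting≈687444.1 (left), 5–1 at easting≈715815.5 (right) → 1 crossing.
Theta: 2–3 at easting≈742517.0 (right), 3–4 at easting≈746407.8 (right) → 2 crossings.
Zeta: 3–4 at easting≈718282.0 (right), 4–1 at easting≈736428.1 (right) → 2 crossings.
Only Lambda has an odd count, so the point is inside Lambda.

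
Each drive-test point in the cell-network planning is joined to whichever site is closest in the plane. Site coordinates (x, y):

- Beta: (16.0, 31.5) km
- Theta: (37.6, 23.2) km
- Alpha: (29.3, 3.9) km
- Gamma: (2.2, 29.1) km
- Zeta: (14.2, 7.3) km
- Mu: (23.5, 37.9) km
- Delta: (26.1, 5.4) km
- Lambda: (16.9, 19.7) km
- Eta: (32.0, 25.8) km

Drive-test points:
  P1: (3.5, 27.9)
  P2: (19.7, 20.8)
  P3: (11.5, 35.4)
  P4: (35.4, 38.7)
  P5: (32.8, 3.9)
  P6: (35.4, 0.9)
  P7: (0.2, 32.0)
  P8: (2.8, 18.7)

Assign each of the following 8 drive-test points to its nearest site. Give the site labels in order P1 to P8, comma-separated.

Gamma, Lambda, Beta, Mu, Alpha, Alpha, Gamma, Gamma

P1 → Gamma (d²=3.13)
P2 → Lambda (d²=9.05)
P3 → Beta (d²=35.46)
P4 → Mu (d²=142.25)
P5 → Alpha (d²=12.25)
P6 → Alpha (d²=46.21)
P7 → Gamma (d²=12.41)
P8 → Gamma (d²=108.52)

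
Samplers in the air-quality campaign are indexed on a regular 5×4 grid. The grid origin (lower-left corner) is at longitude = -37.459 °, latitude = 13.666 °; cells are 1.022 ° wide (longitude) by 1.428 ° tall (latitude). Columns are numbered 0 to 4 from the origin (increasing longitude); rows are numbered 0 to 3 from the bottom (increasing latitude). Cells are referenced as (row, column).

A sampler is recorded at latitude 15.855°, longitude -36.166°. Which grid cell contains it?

Column index: ⌊(-36.166 − -37.459) / 1.022⌋ = ⌊1.265⌋ = 1
Row offset from origin: ⌊(15.855 − 13.666) / 1.428⌋ = ⌊1.533⌋ = 1 → row 1

(1, 1)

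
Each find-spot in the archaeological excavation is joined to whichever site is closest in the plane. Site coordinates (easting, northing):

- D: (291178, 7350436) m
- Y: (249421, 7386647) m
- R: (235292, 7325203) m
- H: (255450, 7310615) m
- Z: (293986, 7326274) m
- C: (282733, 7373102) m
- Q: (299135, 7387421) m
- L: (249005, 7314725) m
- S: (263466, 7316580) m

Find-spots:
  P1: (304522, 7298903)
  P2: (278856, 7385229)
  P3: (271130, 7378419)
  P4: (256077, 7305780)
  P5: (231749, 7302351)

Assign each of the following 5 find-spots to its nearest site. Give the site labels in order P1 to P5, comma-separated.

P1 → Z (d²=860178937.00)
P2 → C (d²=162095258.00)
P3 → C (d²=162900098.00)
P4 → H (d²=23770354.00)
P5 → L (d²=450885412.00)

Z, C, C, H, L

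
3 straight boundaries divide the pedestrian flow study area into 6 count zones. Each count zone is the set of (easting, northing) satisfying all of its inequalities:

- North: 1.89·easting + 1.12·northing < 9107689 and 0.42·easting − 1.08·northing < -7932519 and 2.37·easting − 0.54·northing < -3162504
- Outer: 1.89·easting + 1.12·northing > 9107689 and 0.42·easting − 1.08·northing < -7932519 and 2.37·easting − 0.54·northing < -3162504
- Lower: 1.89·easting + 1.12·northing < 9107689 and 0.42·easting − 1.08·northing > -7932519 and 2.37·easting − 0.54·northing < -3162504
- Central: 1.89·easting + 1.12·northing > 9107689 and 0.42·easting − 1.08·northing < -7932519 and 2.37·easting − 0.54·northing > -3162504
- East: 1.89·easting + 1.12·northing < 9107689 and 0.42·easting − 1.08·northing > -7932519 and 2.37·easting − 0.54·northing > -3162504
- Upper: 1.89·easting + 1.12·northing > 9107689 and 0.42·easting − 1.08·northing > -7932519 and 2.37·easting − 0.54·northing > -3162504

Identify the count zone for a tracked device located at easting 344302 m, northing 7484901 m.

1.89·344302 + 1.12·7484901 = 9033819.900, which is < 9107689
0.42·344302 − 1.08·7484901 = -7939086.240, which is < -7932519
2.37·344302 − 0.54·7484901 = -3225850.800, which is < -3162504
This sign pattern matches North.

North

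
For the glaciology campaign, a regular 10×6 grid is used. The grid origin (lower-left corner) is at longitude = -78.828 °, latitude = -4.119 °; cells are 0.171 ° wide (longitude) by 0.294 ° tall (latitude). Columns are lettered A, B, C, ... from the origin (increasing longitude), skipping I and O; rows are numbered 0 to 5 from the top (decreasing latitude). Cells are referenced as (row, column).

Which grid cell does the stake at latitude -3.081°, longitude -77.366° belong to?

Column index: ⌊(-77.366 − -78.828) / 0.171⌋ = ⌊8.550⌋ = 8 → column J
Row offset from origin: ⌊(-3.081 − -4.119) / 0.294⌋ = ⌊3.531⌋ = 3 → row 2 (counted from top)

(2, J)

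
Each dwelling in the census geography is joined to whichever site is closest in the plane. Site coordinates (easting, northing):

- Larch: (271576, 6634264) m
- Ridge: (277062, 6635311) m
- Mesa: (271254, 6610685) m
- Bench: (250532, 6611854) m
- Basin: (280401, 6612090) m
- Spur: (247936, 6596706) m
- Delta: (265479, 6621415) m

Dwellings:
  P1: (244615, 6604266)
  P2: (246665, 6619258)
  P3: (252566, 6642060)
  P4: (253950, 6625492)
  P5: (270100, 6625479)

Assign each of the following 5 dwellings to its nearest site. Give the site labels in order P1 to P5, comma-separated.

Spur, Bench, Larch, Delta, Delta

P1 → Spur (d²=68182641.00)
P2 → Bench (d²=69772905.00)
P3 → Larch (d²=422157716.00)
P4 → Delta (d²=149539770.00)
P5 → Delta (d²=37869737.00)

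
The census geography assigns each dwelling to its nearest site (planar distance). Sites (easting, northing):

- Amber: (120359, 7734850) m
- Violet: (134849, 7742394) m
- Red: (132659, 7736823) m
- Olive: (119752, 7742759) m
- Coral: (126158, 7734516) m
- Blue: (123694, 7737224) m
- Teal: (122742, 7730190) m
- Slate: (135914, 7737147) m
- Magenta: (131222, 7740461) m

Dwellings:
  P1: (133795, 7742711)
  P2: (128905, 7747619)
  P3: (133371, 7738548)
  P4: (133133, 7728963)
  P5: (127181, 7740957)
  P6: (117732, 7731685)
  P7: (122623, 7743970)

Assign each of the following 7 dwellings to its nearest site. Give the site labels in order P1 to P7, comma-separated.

Violet, Magenta, Red, Red, Magenta, Amber, Olive

P1 → Violet (d²=1211405.00)
P2 → Magenta (d²=56605453.00)
P3 → Red (d²=3482569.00)
P4 → Red (d²=62004276.00)
P5 → Magenta (d²=16575697.00)
P6 → Amber (d²=16918354.00)
P7 → Olive (d²=9709162.00)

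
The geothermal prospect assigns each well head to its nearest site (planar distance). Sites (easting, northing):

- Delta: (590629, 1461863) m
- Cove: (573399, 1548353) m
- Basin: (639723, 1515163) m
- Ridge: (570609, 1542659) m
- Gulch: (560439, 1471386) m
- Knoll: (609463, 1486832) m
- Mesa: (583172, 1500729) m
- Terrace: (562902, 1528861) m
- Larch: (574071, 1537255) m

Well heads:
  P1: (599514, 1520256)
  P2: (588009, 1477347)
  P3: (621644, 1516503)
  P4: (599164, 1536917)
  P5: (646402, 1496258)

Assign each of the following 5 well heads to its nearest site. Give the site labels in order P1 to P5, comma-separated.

P1 → Mesa (d²=648364693.00)
P2 → Delta (d²=246618656.00)
P3 → Basin (d²=328645841.00)
P4 → Larch (d²=629772893.00)
P5 → Basin (d²=402008066.00)

Mesa, Delta, Basin, Larch, Basin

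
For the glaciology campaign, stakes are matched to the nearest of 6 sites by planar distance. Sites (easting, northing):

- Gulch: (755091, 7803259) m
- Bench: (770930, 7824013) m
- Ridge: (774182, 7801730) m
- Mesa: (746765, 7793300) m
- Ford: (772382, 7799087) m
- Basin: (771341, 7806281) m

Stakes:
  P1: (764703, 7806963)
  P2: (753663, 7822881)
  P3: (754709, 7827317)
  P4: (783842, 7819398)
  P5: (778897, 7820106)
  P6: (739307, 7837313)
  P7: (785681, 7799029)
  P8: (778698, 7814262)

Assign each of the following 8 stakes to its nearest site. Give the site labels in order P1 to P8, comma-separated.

Basin, Bench, Bench, Bench, Bench, Bench, Ridge, Basin

P1 → Basin (d²=44528168.00)
P2 → Bench (d²=299430713.00)
P3 → Bench (d²=274037257.00)
P4 → Bench (d²=188017969.00)
P5 → Bench (d²=78737738.00)
P6 → Bench (d²=1176904129.00)
P7 → Ridge (d²=139522402.00)
P8 → Basin (d²=117821810.00)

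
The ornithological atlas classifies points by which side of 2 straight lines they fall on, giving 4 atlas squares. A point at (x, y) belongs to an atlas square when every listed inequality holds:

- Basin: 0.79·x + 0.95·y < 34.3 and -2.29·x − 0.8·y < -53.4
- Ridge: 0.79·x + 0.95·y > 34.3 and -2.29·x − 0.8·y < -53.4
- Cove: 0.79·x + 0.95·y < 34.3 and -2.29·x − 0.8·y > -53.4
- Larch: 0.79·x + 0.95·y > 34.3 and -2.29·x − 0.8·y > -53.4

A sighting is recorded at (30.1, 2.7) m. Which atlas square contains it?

0.79·30.1 + 0.95·2.7 = 26.344, which is < 34.3
-2.29·30.1 − 0.8·2.7 = -71.089, which is < -53.4
This sign pattern matches Basin.

Basin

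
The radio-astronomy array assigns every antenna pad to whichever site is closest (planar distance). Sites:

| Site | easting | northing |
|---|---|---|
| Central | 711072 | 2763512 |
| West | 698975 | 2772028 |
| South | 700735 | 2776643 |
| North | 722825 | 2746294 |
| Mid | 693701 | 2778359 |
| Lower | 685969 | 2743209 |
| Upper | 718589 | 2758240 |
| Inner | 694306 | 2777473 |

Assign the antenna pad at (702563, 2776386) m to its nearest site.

South

Squared distances to each site:
Central: 238142957.000; West: 31865908.000; South: 3407633.000; North: 1316077108.000; Mid: 82427773.000; Lower: 1376074165.000; Upper: 586109992.000; Inner: 69359618.000.
Minimum at South.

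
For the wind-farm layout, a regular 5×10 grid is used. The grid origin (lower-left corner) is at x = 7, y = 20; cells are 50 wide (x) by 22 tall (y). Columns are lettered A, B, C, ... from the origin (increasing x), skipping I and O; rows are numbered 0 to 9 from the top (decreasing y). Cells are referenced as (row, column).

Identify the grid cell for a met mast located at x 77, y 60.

Column index: ⌊(77 − 7) / 50⌋ = ⌊1.400⌋ = 1 → column B
Row offset from origin: ⌊(60 − 20) / 22⌋ = ⌊1.818⌋ = 1 → row 8 (counted from top)

(8, B)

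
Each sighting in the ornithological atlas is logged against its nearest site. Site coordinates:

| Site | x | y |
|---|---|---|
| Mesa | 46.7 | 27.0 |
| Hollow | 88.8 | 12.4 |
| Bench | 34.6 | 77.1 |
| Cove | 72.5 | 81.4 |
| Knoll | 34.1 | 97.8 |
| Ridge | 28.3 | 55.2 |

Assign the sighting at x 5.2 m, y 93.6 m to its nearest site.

Squared distances to each site:
Mesa: 6157.810; Hollow: 13582.400; Bench: 1136.610; Cove: 4678.130; Knoll: 852.850; Ridge: 2008.170.
Minimum at Knoll.

Knoll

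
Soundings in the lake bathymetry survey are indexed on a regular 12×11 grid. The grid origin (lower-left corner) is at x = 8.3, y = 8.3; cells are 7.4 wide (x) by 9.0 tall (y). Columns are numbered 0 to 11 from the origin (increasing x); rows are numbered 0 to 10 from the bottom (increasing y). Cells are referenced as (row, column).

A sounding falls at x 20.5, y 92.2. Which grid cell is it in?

(9, 1)

Column index: ⌊(20.5 − 8.3) / 7.4⌋ = ⌊1.649⌋ = 1
Row offset from origin: ⌊(92.2 − 8.3) / 9.0⌋ = ⌊9.322⌋ = 9 → row 9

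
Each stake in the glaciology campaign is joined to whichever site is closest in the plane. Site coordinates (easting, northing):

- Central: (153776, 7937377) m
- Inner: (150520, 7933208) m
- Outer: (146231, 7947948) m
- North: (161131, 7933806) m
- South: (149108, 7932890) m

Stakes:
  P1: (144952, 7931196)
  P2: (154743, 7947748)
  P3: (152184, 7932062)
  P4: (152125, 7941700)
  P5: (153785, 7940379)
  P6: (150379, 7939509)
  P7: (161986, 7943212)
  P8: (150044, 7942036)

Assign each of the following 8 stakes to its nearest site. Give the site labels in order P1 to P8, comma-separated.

P1 → South (d²=20141972.00)
P2 → Outer (d²=72494144.00)
P3 → Inner (d²=4082212.00)
P4 → Central (d²=21414130.00)
P5 → Central (d²=9012085.00)
P6 → Central (d²=16085033.00)
P7 → North (d²=89203861.00)
P8 → Central (d²=35634105.00)

South, Outer, Inner, Central, Central, Central, North, Central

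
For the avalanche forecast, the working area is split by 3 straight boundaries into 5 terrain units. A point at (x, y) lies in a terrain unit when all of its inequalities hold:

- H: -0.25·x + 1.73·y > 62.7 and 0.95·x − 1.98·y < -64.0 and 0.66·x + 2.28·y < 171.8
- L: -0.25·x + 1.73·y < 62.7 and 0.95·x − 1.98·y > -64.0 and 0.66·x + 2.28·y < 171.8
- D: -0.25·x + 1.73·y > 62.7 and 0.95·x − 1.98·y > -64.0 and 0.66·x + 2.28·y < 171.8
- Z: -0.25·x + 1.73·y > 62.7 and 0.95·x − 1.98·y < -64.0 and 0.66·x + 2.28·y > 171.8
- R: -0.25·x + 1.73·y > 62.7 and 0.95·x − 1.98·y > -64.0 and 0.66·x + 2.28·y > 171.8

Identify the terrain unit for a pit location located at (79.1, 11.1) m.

L

-0.25·79.1 + 1.73·11.1 = -0.572, which is < 62.7
0.95·79.1 − 1.98·11.1 = 53.167, which is > -64.0
0.66·79.1 + 2.28·11.1 = 77.514, which is < 171.8
This sign pattern matches L.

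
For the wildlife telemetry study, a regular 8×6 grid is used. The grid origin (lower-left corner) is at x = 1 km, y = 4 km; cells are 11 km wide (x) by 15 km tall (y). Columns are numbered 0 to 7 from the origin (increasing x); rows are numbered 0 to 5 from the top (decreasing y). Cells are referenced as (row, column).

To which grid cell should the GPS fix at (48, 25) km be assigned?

(4, 4)

Column index: ⌊(48 − 1) / 11⌋ = ⌊4.273⌋ = 4
Row offset from origin: ⌊(25 − 4) / 15⌋ = ⌊1.400⌋ = 1 → row 4 (counted from top)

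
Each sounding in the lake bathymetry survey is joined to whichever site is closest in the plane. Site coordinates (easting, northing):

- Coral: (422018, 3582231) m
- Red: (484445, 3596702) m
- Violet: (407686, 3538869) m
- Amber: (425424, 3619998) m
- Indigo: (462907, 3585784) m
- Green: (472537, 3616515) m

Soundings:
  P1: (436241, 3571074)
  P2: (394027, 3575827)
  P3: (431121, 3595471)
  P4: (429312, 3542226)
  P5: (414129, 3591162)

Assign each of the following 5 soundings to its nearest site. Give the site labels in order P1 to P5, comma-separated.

P1 → Coral (d²=326772378.00)
P2 → Coral (d²=824507297.00)
P3 → Coral (d²=258162209.00)
P4 → Violet (d²=478953325.00)
P5 → Coral (d²=141999082.00)

Coral, Coral, Coral, Violet, Coral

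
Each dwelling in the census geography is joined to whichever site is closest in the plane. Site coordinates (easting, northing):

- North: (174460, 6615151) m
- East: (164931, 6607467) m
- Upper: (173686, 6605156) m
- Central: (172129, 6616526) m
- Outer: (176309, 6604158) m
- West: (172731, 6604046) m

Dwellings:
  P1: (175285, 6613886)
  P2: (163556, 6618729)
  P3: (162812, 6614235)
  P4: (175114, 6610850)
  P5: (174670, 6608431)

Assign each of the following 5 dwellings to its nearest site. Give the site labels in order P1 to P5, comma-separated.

P1 → North (d²=2280850.00)
P2 → Central (d²=78349538.00)
P3 → East (d²=50295985.00)
P4 → North (d²=18926317.00)
P5 → Upper (d²=11693881.00)

North, Central, East, North, Upper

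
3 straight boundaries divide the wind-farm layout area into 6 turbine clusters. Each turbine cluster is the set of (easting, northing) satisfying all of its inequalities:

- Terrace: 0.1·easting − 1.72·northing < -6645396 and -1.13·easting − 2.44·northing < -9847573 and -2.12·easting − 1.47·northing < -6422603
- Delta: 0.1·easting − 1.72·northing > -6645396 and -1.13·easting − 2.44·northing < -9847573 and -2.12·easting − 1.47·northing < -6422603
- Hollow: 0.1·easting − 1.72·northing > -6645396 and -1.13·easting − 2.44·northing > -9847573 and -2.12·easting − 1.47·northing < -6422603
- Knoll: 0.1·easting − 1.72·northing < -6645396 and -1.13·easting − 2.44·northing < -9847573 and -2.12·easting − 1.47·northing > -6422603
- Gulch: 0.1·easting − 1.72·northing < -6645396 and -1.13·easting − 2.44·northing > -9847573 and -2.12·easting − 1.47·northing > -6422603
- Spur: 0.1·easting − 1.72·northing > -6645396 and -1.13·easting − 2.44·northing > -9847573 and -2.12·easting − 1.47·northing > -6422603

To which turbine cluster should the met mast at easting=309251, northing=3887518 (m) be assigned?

0.1·309251 − 1.72·3887518 = -6655605.860, which is < -6645396
-1.13·309251 − 2.44·3887518 = -9834997.550, which is > -9847573
-2.12·309251 − 1.47·3887518 = -6370263.580, which is > -6422603
This sign pattern matches Gulch.

Gulch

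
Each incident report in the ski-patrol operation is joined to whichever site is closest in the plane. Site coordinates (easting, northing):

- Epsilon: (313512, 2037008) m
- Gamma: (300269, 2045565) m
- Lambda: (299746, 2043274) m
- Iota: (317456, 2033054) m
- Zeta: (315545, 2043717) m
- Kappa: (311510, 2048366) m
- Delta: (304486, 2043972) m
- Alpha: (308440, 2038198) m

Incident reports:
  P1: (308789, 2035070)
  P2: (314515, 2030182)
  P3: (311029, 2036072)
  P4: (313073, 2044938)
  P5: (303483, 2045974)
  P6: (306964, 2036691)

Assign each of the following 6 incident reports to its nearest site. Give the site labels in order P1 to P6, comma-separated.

Alpha, Iota, Epsilon, Zeta, Delta, Alpha

P1 → Alpha (d²=9906185.00)
P2 → Iota (d²=16897865.00)
P3 → Epsilon (d²=7041385.00)
P4 → Zeta (d²=7601625.00)
P5 → Delta (d²=5014013.00)
P6 → Alpha (d²=4449625.00)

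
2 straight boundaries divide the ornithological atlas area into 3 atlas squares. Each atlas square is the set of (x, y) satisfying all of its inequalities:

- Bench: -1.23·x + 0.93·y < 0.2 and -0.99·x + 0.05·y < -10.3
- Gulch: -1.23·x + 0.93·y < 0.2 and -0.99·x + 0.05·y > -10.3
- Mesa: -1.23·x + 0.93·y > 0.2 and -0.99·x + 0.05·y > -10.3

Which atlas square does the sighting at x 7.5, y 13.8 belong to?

Mesa

-1.23·7.5 + 0.93·13.8 = 3.609, which is > 0.2
-0.99·7.5 + 0.05·13.8 = -6.735, which is > -10.3
This sign pattern matches Mesa.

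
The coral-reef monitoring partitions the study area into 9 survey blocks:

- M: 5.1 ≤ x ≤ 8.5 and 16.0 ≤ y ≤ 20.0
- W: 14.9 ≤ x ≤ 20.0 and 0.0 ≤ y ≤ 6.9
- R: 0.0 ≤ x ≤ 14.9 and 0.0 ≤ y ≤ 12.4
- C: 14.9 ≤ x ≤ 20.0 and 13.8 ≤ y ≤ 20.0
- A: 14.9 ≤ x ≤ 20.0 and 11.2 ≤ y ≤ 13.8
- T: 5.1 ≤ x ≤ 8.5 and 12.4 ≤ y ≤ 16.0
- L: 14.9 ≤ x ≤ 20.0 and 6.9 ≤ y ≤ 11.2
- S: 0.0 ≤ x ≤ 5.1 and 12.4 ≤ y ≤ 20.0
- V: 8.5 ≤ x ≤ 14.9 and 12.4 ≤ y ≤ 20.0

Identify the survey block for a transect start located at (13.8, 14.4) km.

V

The point has x = 13.8 and y = 14.4.
Only V satisfies 8.5 ≤ x ≤ 14.9 and 12.4 ≤ y ≤ 20.0.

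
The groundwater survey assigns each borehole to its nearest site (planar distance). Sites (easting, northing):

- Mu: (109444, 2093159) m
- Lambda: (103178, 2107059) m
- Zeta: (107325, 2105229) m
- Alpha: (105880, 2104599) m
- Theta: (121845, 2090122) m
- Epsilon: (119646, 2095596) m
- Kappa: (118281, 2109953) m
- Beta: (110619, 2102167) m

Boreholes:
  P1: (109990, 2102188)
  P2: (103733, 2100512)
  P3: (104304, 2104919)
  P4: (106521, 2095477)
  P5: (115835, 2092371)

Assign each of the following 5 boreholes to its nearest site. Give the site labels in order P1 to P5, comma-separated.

P1 → Beta (d²=396082.00)
P2 → Alpha (d²=21313178.00)
P3 → Alpha (d²=2586176.00)
P4 → Mu (d²=13917053.00)
P5 → Epsilon (d²=24924346.00)

Beta, Alpha, Alpha, Mu, Epsilon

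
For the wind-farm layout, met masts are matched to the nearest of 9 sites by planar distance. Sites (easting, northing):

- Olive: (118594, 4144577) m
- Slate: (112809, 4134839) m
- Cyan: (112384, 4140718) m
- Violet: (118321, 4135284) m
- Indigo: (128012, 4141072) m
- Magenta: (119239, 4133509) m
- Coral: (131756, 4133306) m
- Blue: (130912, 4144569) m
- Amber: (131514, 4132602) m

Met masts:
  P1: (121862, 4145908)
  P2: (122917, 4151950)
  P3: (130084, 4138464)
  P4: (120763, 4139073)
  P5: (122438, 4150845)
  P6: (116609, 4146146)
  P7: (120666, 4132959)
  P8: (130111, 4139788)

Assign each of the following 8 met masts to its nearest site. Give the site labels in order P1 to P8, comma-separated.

P1 → Olive (d²=12451385.00)
P2 → Olive (d²=73049458.00)
P3 → Indigo (d²=11094848.00)
P4 → Violet (d²=20319885.00)
P5 → Olive (d²=54064160.00)
P6 → Olive (d²=6401986.00)
P7 → Magenta (d²=2338829.00)
P8 → Indigo (d²=6054457.00)

Olive, Olive, Indigo, Violet, Olive, Olive, Magenta, Indigo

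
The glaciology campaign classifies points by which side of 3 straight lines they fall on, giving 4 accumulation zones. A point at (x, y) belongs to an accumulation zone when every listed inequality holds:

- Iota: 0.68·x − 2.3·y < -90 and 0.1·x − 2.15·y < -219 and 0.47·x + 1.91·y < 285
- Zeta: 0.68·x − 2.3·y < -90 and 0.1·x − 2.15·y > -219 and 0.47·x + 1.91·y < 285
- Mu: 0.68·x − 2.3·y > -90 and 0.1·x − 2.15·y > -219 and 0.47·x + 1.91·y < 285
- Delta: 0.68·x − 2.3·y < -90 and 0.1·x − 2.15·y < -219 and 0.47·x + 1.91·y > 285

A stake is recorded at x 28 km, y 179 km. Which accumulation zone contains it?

0.68·28 − 2.3·179 = -392.660, which is < -90
0.1·28 − 2.15·179 = -382.050, which is < -219
0.47·28 + 1.91·179 = 355.050, which is > 285
This sign pattern matches Delta.

Delta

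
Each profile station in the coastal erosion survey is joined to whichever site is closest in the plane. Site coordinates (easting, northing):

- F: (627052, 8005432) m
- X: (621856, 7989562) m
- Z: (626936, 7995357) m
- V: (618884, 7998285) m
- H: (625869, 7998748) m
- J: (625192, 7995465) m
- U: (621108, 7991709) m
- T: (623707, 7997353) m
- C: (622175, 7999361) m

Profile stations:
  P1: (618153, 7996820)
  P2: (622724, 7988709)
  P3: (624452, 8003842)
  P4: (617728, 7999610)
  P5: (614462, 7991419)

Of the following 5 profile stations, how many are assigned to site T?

P1 → V
P2 → X
P3 → F
P4 → V
P5 → U
0 of the 5 go to T.

0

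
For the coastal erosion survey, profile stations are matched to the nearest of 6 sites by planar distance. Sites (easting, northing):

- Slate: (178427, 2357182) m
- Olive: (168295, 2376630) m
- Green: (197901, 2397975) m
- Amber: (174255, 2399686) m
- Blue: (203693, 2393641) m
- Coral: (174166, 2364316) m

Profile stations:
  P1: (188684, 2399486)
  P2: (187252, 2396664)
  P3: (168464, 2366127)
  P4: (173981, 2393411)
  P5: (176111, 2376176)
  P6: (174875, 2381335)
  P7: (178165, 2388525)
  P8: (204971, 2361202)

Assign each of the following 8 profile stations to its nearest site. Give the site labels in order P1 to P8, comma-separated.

P1 → Green (d²=87236210.00)
P2 → Green (d²=115119922.00)
P3 → Coral (d²=35792525.00)
P4 → Amber (d²=39450701.00)
P5 → Olive (d²=61295972.00)
P6 → Olive (d²=65433425.00)
P7 → Amber (d²=139856021.00)
P8 → Slate (d²=720744336.00)

Green, Green, Coral, Amber, Olive, Olive, Amber, Slate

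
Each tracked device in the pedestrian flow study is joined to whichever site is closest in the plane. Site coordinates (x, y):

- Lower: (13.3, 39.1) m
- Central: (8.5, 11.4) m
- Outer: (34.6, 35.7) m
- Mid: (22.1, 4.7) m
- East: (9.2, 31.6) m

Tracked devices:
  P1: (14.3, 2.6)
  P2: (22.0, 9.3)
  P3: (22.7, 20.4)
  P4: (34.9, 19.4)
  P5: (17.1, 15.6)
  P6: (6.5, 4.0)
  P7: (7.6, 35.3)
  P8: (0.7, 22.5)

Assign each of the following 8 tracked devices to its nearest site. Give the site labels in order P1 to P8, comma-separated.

P1 → Mid (d²=65.25)
P2 → Mid (d²=21.17)
P3 → Mid (d²=246.85)
P4 → Outer (d²=265.78)
P5 → Central (d²=91.60)
P6 → Central (d²=58.76)
P7 → East (d²=16.25)
P8 → East (d²=155.06)

Mid, Mid, Mid, Outer, Central, Central, East, East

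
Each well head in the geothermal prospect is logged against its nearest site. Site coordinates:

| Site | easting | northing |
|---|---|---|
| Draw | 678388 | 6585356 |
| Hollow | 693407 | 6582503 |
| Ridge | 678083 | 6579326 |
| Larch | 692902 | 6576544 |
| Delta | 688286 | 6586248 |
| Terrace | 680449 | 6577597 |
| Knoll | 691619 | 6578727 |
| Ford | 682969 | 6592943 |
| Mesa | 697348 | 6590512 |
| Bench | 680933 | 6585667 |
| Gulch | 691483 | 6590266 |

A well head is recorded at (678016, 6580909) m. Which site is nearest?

Squared distances to each site:
Draw: 19914193.000; Hollow: 239423717.000; Ridge: 2510378.000; Larch: 240646221.000; Delta: 133977821.000; Terrace: 16888833.000; Knoll: 189802733.000; Ford: 169349365.000; Mesa: 465943833.000; Bench: 31147453.000; Gulch: 268913538.000.
Minimum at Ridge.

Ridge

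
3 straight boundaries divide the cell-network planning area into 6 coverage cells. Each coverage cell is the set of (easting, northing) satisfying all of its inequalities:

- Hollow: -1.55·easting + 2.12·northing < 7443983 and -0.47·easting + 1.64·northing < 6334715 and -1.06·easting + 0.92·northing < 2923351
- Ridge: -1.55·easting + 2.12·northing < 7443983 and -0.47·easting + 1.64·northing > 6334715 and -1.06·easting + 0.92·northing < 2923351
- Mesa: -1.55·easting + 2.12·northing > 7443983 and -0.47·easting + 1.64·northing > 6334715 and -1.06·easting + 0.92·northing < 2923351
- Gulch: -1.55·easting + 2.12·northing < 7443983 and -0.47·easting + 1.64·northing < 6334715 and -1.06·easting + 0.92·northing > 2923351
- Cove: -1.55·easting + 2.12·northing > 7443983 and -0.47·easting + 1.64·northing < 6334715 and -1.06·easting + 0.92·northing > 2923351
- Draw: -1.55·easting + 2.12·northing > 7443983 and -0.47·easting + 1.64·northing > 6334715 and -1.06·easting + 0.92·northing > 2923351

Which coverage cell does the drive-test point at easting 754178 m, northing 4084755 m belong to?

-1.55·754178 + 2.12·4084755 = 7490704.700, which is > 7443983
-0.47·754178 + 1.64·4084755 = 6344534.540, which is > 6334715
-1.06·754178 + 0.92·4084755 = 2958545.920, which is > 2923351
This sign pattern matches Draw.

Draw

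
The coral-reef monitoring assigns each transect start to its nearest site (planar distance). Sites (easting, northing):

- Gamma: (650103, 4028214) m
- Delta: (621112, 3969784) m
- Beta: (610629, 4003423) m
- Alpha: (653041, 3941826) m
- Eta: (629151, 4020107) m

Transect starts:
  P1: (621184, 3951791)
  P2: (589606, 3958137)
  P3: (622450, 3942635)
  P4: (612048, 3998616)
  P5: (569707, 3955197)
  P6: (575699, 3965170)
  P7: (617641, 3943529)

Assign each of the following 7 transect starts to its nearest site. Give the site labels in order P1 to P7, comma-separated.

Delta, Delta, Delta, Beta, Delta, Delta, Delta

P1 → Delta (d²=323753233.00)
P2 → Delta (d²=1128280645.00)
P3 → Delta (d²=738858445.00)
P4 → Beta (d²=25120810.00)
P5 → Delta (d²=2855254594.00)
P6 → Delta (d²=2083629565.00)
P7 → Delta (d²=701372866.00)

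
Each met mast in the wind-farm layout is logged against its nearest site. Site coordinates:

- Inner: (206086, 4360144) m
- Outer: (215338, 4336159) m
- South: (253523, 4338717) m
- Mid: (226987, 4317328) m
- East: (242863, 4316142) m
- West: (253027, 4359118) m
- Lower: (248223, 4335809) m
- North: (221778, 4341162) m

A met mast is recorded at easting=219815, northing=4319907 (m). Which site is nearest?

Squared distances to each site:
Inner: 1807501610.000; Outer: 284171033.000; South: 1490045364.000; Mid: 58088825.000; East: 545385529.000; West: 2640539465.000; Lower: 1059888068.000; North: 455628394.000.
Minimum at Mid.

Mid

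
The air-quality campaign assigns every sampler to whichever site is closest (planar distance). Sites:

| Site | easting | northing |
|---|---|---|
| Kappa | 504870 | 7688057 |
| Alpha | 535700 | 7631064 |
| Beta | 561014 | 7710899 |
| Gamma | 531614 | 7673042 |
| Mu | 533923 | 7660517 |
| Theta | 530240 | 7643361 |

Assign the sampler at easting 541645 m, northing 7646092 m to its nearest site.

Squared distances to each site:
Kappa: 3113461850.000; Alpha: 261183809.000; Beta: 4575105410.000; Gamma: 826923461.000; Mu: 267709909.000; Theta: 137532386.000.
Minimum at Theta.

Theta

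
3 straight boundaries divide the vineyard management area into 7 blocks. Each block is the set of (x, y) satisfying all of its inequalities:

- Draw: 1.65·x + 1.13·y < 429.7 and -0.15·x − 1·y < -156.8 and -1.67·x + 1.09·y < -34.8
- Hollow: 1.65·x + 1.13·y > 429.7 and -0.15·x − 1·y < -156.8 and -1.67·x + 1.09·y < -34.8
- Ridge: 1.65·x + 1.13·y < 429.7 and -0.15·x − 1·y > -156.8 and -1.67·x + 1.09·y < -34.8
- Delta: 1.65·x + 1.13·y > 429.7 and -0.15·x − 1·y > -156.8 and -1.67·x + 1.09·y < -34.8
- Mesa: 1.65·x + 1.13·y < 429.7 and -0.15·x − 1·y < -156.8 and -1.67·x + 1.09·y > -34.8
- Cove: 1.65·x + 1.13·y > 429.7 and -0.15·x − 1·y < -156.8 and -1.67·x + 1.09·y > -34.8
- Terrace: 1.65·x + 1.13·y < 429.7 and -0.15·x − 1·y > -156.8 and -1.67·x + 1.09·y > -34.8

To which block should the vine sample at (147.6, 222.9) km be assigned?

1.65·147.6 + 1.13·222.9 = 495.417, which is > 429.7
-0.15·147.6 − 1·222.9 = -245.040, which is < -156.8
-1.67·147.6 + 1.09·222.9 = -3.531, which is > -34.8
This sign pattern matches Cove.

Cove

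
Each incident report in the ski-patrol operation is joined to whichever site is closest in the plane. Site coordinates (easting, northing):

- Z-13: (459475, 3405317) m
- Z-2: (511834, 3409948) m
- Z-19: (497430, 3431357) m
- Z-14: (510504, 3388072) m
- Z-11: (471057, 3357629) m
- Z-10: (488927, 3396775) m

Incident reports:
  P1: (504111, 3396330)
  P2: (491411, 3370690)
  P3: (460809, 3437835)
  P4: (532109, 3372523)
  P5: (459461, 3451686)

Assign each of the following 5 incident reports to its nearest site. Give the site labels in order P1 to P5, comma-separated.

Z-14, Z-11, Z-13, Z-14, Z-19

P1 → Z-14 (d²=109065013.00)
P2 → Z-11 (d²=584875037.00)
P3 → Z-13 (d²=1059199880.00)
P4 → Z-14 (d²=708547426.00)
P5 → Z-19 (d²=1854913202.00)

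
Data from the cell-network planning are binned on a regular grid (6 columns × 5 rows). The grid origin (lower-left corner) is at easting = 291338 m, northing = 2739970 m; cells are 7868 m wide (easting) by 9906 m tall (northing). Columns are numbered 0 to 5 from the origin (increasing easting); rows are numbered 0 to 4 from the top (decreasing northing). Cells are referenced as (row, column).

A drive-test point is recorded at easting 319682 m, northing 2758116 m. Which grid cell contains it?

(3, 3)

Column index: ⌊(319682 − 291338) / 7868⌋ = ⌊3.602⌋ = 3
Row offset from origin: ⌊(2758116 − 2739970) / 9906⌋ = ⌊1.832⌋ = 1 → row 3 (counted from top)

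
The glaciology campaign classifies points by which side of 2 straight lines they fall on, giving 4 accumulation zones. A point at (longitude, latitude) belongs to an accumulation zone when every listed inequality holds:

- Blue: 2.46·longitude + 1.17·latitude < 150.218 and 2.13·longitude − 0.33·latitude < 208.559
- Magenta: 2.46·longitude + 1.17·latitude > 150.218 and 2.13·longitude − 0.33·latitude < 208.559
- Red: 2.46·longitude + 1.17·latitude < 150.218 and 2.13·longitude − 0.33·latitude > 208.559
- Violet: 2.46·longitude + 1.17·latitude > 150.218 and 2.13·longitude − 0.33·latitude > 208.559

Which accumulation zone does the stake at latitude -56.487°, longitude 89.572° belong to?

2.46·89.572 + 1.17·-56.487 = 154.257, which is > 150.218
2.13·89.572 − 0.33·-56.487 = 209.429, which is > 208.559
This sign pattern matches Violet.

Violet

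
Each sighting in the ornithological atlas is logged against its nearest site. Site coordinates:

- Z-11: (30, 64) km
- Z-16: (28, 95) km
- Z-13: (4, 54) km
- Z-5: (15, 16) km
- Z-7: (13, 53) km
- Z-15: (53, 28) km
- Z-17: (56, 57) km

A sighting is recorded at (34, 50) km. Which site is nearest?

Squared distances to each site:
Z-11: 212.000; Z-16: 2061.000; Z-13: 916.000; Z-5: 1517.000; Z-7: 450.000; Z-15: 845.000; Z-17: 533.000.
Minimum at Z-11.

Z-11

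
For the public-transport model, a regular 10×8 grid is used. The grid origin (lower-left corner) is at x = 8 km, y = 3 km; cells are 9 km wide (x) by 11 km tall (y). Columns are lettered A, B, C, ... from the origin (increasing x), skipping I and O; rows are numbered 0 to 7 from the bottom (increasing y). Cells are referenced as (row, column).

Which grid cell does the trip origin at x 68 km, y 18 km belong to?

Column index: ⌊(68 − 8) / 9⌋ = ⌊6.667⌋ = 6 → column G
Row offset from origin: ⌊(18 − 3) / 11⌋ = ⌊1.364⌋ = 1 → row 1

(1, G)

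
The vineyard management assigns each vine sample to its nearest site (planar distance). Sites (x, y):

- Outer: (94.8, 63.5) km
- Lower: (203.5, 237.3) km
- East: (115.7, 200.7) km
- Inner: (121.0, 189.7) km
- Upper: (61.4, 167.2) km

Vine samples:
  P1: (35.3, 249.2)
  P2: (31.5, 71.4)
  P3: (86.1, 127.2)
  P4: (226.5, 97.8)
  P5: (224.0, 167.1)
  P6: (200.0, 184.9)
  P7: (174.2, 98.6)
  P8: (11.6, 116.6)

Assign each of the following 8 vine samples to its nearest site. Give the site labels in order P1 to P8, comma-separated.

P1 → Upper (d²=7405.21)
P2 → Outer (d²=4069.30)
P3 → Upper (d²=2210.09)
P4 → Outer (d²=18521.38)
P5 → Lower (d²=5348.29)
P6 → Lower (d²=2758.01)
P7 → Outer (d²=7536.37)
P8 → Upper (d²=5040.40)

Upper, Outer, Upper, Outer, Lower, Lower, Outer, Upper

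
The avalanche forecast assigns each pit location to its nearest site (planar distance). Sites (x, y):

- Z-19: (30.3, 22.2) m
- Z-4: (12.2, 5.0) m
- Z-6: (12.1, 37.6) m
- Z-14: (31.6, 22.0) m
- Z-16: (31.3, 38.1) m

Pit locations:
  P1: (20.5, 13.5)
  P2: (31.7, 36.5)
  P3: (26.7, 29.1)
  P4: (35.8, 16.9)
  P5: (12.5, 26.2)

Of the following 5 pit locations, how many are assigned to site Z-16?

P1 → Z-4
P2 → Z-16
P3 → Z-19
P4 → Z-14
P5 → Z-6
1 of the 5 goes to Z-16.

1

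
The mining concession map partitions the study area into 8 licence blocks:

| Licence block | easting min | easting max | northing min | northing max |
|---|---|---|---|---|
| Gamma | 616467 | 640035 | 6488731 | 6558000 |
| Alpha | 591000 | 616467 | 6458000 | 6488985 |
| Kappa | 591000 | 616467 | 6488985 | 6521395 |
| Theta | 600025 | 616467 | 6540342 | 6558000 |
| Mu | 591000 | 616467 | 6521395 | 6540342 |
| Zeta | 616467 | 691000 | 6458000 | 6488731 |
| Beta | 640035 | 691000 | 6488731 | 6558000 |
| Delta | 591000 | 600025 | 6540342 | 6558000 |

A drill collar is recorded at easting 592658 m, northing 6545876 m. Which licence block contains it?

Delta

The point has easting = 592658 and northing = 6545876.
Only Delta satisfies 591000 ≤ easting ≤ 600025 and 6540342 ≤ northing ≤ 6558000.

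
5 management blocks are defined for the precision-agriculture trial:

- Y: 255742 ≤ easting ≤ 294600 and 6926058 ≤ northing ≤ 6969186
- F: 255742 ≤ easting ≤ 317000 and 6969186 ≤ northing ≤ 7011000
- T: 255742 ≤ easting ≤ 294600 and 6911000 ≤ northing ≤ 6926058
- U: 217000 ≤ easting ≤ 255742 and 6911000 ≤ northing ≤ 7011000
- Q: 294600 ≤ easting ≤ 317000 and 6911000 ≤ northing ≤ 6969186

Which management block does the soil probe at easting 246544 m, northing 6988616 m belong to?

U

The point has easting = 246544 and northing = 6988616.
Only U satisfies 217000 ≤ easting ≤ 255742 and 6911000 ≤ northing ≤ 7011000.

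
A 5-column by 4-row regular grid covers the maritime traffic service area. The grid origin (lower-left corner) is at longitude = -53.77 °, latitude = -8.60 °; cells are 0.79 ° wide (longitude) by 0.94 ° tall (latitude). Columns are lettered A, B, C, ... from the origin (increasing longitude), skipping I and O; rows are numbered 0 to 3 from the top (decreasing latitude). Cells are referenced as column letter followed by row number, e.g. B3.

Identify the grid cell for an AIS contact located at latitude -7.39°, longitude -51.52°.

C2

Column index: ⌊(-51.52 − -53.77) / 0.79⌋ = ⌊2.848⌋ = 2 → column C
Row offset from origin: ⌊(-7.39 − -8.60) / 0.94⌋ = ⌊1.287⌋ = 1 → row 2 (counted from top)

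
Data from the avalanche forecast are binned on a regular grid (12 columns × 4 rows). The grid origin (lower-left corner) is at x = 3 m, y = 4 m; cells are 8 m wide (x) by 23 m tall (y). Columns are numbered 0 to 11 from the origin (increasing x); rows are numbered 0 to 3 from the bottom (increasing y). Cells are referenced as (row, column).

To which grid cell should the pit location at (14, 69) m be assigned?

(2, 1)

Column index: ⌊(14 − 3) / 8⌋ = ⌊1.375⌋ = 1
Row offset from origin: ⌊(69 − 4) / 23⌋ = ⌊2.826⌋ = 2 → row 2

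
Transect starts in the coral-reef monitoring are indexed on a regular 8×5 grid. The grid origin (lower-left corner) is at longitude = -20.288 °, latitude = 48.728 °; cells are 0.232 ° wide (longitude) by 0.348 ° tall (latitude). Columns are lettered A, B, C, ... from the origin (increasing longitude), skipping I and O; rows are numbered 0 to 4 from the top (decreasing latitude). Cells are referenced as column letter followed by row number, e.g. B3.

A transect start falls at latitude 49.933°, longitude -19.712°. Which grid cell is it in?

C1

Column index: ⌊(-19.712 − -20.288) / 0.232⌋ = ⌊2.483⌋ = 2 → column C
Row offset from origin: ⌊(49.933 − 48.728) / 0.348⌋ = ⌊3.463⌋ = 3 → row 1 (counted from top)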